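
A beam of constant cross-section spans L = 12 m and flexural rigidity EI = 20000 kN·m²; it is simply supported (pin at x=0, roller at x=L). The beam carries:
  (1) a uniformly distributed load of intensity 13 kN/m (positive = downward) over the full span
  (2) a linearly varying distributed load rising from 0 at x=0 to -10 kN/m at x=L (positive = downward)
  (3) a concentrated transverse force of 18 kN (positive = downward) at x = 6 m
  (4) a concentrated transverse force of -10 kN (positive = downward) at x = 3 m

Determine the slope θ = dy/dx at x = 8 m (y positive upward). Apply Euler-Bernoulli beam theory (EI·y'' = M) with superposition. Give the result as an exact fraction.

Load 1 — uniform load w=13 kN/m over full span:
  θ_1 = -w(L³-6Lx²+4x³)/(24EI) = -13·(12³-6·12·8²+4·8³)/(24·20000) = 169/7500 rad
Load 2 — triangular load w₀=-10 kN/m (0→w₀ over full span):
  θ_2 = -w₀(7L⁴-30L²x²+15x⁴)/(360LEI) = -(-10)·(7·12⁴-30·12²·8²+15·8⁴)/(360·12·20000) = -91/11250 rad
Load 3 — point force P=18 kN at a=6 m (b=L-a=6):
  θ_3 = -Pa(2L²-6Lx+3x²+a²)/(6LEI)  [x>a] = -18·6·(2·12²-6·12·8+3·8²+6²)/(6·12·20000) = 9/2000 rad
Load 4 — point force P=-10 kN at a=3 m (b=L-a=9):
  θ_4 = -Pa(2L²-6Lx+3x²+a²)/(6LEI)  [x>a] = -(-10)·3·(2·12²-6·12·8+3·8²+3²)/(6·12·20000) = -29/16000 rad
Superposition: θ = Σ θ_i = 2467/144000 rad ≈ 0.017132 rad

θ(8) = 2467/144000 rad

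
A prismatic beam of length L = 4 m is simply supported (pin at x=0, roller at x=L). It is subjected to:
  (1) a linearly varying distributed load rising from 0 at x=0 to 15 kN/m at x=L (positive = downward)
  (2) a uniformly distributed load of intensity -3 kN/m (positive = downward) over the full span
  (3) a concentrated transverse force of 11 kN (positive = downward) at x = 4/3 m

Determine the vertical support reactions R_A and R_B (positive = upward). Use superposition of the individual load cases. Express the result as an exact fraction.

R_A = 34/3 kN, R_B = 53/3 kN

Load 1 — triangular load w₀=15 kN/m (0→w₀ over full span):
  R_A = w₀L/6 = 15·4/6 = 10 kN
  R_B = w₀L/3 = 15·4/3 = 20 kN
Load 2 — uniform load w=-3 kN/m over full span:
  R_A = wL/2 = (-3)·4/2 = -6 kN
  R_B = wL/2 = (-3)·4/2 = -6 kN
Load 3 — point force P=11 kN at a=4/3 m (b=L-a=8/3):
  R_A = Pb/L = 11·(8/3)/4 = 22/3 kN
  R_B = Pa/L = 11·(4/3)/4 = 11/3 kN
Superposition: R_A = 34/3 kN, R_B = 53/3 kN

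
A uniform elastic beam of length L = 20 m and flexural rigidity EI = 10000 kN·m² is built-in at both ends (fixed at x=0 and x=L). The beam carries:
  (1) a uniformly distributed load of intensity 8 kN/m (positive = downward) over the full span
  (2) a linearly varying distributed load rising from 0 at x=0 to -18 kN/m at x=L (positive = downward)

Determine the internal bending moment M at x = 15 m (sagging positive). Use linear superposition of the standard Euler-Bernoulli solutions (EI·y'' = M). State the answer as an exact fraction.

Load 1 — uniform load w=8 kN/m over full span:
  M_1 = wLx/2 - wL²/12 - wx²/2 = 8·20·15/2 - 8·20²/12 - 8·15²/2 = 100/3 kN·m
Load 2 — triangular load w₀=-18 kN/m (0→w₀ over full span):
  M_2 = 3w₀Lx/20 - w₀L²/30 - w₀x³/(6L) = 3·(-18)·20·15/20 - (-18)·20²/30 - (-18)·15³/(6·20) = -255/4 kN·m
Superposition: M = Σ M_i = -365/12 kN·m ≈ -30.416667 kN·m

M(15) = -365/12 kN·m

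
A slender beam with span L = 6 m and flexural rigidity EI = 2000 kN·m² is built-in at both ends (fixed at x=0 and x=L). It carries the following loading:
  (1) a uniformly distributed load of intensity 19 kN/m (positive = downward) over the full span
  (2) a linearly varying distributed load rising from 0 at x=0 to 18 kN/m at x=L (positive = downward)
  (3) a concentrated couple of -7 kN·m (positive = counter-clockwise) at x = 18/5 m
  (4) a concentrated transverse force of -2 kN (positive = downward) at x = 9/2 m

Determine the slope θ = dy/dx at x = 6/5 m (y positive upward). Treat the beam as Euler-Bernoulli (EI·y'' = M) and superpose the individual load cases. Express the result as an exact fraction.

θ(6/5) = -113547/5000000 rad

Load 1 — uniform load w=19 kN/m over full span:
  θ_1 = -wx(L-x)(L-2x)/(12EI) = -19·(6/5)·(6-(6/5))·(6-2·(6/5))/(12·2000) = -513/31250 rad
Load 2 — triangular load w₀=18 kN/m (0→w₀ over full span):
  θ_2 = -w₀(2x(L-x)(L-2x)(x+2L)+x²(L-x)²)/(120LEI) = -18·(2·(6/5)·(6-(6/5))·(6-2·(6/5))·((6/5)+2·6)+(6/5)²·(6-(6/5))²)/(120·6·2000) = -567/78125 rad
Load 3 — applied couple M₀=-7 kN·m at a=18/5 m (b=L-a=12/5):
  θ_3 = (R_Ax²/2 - M_Ax)/EI  [x≤a] with R_A=-42/25, M_A=-56/25 = ((-42/25)·(6/5)²/2 - (-56/25)·(6/5))/2000 = 231/312500 rad
Load 4 — point force P=-2 kN at a=9/2 m (b=L-a=3/2):
  θ_4 = -Pb²x(2aL-(3a+b)x)/(2L³EI)  [x≤a] = -(-2)·(3/2)²·(6/5)·(2·(9/2)·6-(3·(9/2)+(3/2))·(6/5))/(2·6³·2000) = 9/40000 rad
Superposition: θ = Σ θ_i = -113547/5000000 rad ≈ -0.022709 rad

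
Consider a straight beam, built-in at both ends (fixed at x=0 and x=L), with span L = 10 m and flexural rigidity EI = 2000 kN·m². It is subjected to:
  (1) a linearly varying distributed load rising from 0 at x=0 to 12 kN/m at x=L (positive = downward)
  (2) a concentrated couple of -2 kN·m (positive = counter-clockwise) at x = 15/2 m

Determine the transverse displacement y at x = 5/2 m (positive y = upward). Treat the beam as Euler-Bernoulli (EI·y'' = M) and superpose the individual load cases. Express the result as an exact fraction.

Load 1 — triangular load w₀=12 kN/m (0→w₀ over full span):
  y_1 = -w₀x²(L-x)²(x+2L)/(120LEI) = -12·(5/2)²·(10-(5/2))²·((5/2)+2·10)/(120·10·2000) = -81/2048 m
Load 2 — applied couple M₀=-2 kN·m at a=15/2 m (b=L-a=5/2):
  y_2 = (R_Ax³/6 - M_Ax²/2)/EI  [x≤a] with R_A=-9/40, M_A=-5/8 = ((-9/40)·(5/2)³/6 - (-5/8)·(5/2)²/2)/2000 = 7/10240 m
Superposition: y = Σ y_i = -199/5120 m ≈ -0.038867 m

y(5/2) = -199/5120 m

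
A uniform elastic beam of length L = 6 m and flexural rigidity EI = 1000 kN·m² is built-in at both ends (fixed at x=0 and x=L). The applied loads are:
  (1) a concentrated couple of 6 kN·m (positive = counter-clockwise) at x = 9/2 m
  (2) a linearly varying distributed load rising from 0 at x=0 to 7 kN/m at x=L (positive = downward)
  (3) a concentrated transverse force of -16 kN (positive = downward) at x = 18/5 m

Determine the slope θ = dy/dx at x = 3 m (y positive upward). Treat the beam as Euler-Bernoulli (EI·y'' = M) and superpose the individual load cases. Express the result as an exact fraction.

θ(3) = 477/500000 rad

Load 1 — applied couple M₀=6 kN·m at a=9/2 m (b=L-a=3/2):
  θ_1 = (R_Ax²/2 - M_Ax)/EI  [x≤a] with R_A=9/8, M_A=15/8 = ((9/8)·3²/2 - (15/8)·3)/1000 = -9/16000 rad
Load 2 — triangular load w₀=7 kN/m (0→w₀ over full span):
  θ_2 = -w₀(2x(L-x)(L-2x)(x+2L)+x²(L-x)²)/(120LEI) = -7·(2·3·(6-3)·(6-2·3)·(3+2·6)+3²·(6-3)²)/(120·6·1000) = -63/80000 rad
Load 3 — point force P=-16 kN at a=18/5 m (b=L-a=12/5):
  θ_3 = -Pb²x(2aL-(3a+b)x)/(2L³EI)  [x≤a] = -(-16)·(12/5)²·3·(2·(18/5)·6-(3·(18/5)+(12/5))·3)/(2·6³·1000) = 36/15625 rad
Superposition: θ = Σ θ_i = 477/500000 rad ≈ 0.000954 rad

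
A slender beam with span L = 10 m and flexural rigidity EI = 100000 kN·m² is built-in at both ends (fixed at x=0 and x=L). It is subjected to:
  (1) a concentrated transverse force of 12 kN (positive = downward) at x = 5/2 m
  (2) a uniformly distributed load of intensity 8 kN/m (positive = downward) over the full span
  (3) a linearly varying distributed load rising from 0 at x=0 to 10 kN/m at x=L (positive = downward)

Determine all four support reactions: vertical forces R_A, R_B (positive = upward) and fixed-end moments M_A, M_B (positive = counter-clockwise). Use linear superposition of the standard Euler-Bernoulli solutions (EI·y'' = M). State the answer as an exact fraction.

R_A = 521/8 kN, M_A = 935/8 kN·m, R_B = 615/8 kN, M_B = -2935/24 kN·m

Load 1 — point force P=12 kN at a=5/2 m (b=L-a=15/2):
  R_A = Pb²(3a+b)/L³ = 12·(15/2)²·(3·(5/2)+(15/2))/10³ = 81/8 kN
  M_A = Pab²/L² = 12·(5/2)·(15/2)²/10² = 135/8 kN·m
  R_B = Pa²(a+3b)/L³ = 12·(5/2)²·((5/2)+3·(15/2))/10³ = 15/8 kN
  M_B = -Pa²b/L² = -12·(5/2)²·(15/2)/10² = -45/8 kN·m
Load 2 — uniform load w=8 kN/m over full span:
  R_A = wL/2 = 8·10/2 = 40 kN
  M_A = wL²/12 = 8·10²/12 = 200/3 kN·m
  R_B = wL/2 = 8·10/2 = 40 kN
  M_B = -wL²/12 = -8·10²/12 = -200/3 kN·m
Load 3 — triangular load w₀=10 kN/m (0→w₀ over full span):
  R_A = 3w₀L/20 = 3·10·10/20 = 15 kN
  M_A = w₀L²/30 = 10·10²/30 = 100/3 kN·m
  R_B = 7w₀L/20 = 7·10·10/20 = 35 kN
  M_B = -w₀L²/20 = -10·10²/20 = -50 kN·m
Superposition: R_A = 521/8 kN, M_A = 935/8 kN·m, R_B = 615/8 kN, M_B = -2935/24 kN·m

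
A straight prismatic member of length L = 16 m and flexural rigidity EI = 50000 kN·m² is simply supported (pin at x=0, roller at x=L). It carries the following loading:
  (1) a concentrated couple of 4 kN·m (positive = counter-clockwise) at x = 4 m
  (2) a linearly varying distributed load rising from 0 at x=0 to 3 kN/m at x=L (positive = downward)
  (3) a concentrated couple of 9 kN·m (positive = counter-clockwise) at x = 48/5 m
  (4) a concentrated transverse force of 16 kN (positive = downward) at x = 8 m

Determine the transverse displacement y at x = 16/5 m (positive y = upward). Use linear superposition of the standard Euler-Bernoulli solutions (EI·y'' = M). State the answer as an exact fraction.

y(16/5) = -4420786/146484375 m

Load 1 — applied couple M₀=4 kN·m at a=4 m (b=L-a=12):
  y_1 = (M₀x³/(6L)+C₁x)/EI  [x≤a] with C₁=M₀(3b²-L²)/(6L)=22/3 = (4·(16/5)³/(6·16)+(22/3)·(16/5))/50000 = 194/390625 m
Load 2 — triangular load w₀=3 kN/m (0→w₀ over full span):
  y_2 = -w₀x(7L⁴-10L²x²+3x⁴)/(360LEI) = -3·(16/5)·(7·16⁴-10·16²·(16/5)²+3·(16/5)⁴)/(360·16·50000) = -704512/48828125 m
Load 3 — applied couple M₀=9 kN·m at a=48/5 m (b=L-a=32/5):
  y_3 = (M₀x³/(6L)+C₁x)/EI  [x≤a] with C₁=M₀(3b²-L²)/(6L)=-312/25 = (9·(16/5)³/(6·16)+(-312/25)·(16/5))/50000 = -288/390625 m
Load 4 — point force P=16 kN at a=8 m (b=L-a=8):
  y_4 = -Pbx(L²-b²-x²)/(6LEI)  [x≤a] = -16·8·(16/5)·(16²-8²-(16/5)²)/(6·16·50000) = -18176/1171875 m
Superposition: y = Σ y_i = -4420786/146484375 m ≈ -0.030179 m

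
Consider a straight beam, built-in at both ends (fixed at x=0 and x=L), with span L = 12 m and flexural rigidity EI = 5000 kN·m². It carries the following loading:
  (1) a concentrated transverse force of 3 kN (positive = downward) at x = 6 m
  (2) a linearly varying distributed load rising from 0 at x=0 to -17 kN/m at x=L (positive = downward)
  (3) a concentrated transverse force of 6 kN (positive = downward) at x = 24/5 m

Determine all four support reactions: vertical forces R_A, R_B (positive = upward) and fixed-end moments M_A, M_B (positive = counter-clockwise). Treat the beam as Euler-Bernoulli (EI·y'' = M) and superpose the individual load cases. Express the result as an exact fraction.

R_A = -6303/250 kN, M_A = -16683/250 kN·m, R_B = -16947/250 kN, M_B = 27747/250 kN·m

Load 1 — point force P=3 kN at a=6 m (b=L-a=6):
  R_A = Pb²(3a+b)/L³ = 3·6²·(3·6+6)/12³ = 3/2 kN
  M_A = Pab²/L² = 3·6·6²/12² = 9/2 kN·m
  R_B = Pa²(a+3b)/L³ = 3·6²·(6+3·6)/12³ = 3/2 kN
  M_B = -Pa²b/L² = -3·6²·6/12² = -9/2 kN·m
Load 2 — triangular load w₀=-17 kN/m (0→w₀ over full span):
  R_A = 3w₀L/20 = 3·(-17)·12/20 = -153/5 kN
  M_A = w₀L²/30 = (-17)·12²/30 = -408/5 kN·m
  R_B = 7w₀L/20 = 7·(-17)·12/20 = -357/5 kN
  M_B = -w₀L²/20 = -(-17)·12²/20 = 612/5 kN·m
Load 3 — point force P=6 kN at a=24/5 m (b=L-a=36/5):
  R_A = Pb²(3a+b)/L³ = 6·(36/5)²·(3·(24/5)+(36/5))/12³ = 486/125 kN
  M_A = Pab²/L² = 6·(24/5)·(36/5)²/12² = 1296/125 kN·m
  R_B = Pa²(a+3b)/L³ = 6·(24/5)²·((24/5)+3·(36/5))/12³ = 264/125 kN
  M_B = -Pa²b/L² = -6·(24/5)²·(36/5)/12² = -864/125 kN·m
Superposition: R_A = -6303/250 kN, M_A = -16683/250 kN·m, R_B = -16947/250 kN, M_B = 27747/250 kN·m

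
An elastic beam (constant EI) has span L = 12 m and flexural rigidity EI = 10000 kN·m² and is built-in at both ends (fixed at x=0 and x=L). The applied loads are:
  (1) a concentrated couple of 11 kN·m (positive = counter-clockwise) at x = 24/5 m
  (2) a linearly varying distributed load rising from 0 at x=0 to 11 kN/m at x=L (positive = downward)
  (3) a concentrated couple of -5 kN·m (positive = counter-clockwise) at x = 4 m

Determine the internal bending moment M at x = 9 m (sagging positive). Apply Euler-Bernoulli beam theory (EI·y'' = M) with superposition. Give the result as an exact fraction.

M(9) = 2717/200 kN·m

Load 1 — applied couple M₀=11 kN·m at a=24/5 m (b=L-a=36/5):
  M_1 = R_Ax - M_A - M₀  [x>a] with R_A=33/25, M_A=33/25 = (33/25)·9 - (33/25) - 11 = -11/25 kN·m
Load 2 — triangular load w₀=11 kN/m (0→w₀ over full span):
  M_2 = 3w₀Lx/20 - w₀L²/30 - w₀x³/(6L) = 3·11·12·9/20 - 11·12²/30 - 11·9³/(6·12) = 561/40 kN·m
Load 3 — applied couple M₀=-5 kN·m at a=4 m (b=L-a=8):
  M_3 = R_Ax - M_A - M₀  [x>a] with R_A=-5/9, M_A=0 = (-5/9)·9 - 0 - (-5) = 0 kN·m
Superposition: M = Σ M_i = 2717/200 kN·m ≈ 13.585000 kN·m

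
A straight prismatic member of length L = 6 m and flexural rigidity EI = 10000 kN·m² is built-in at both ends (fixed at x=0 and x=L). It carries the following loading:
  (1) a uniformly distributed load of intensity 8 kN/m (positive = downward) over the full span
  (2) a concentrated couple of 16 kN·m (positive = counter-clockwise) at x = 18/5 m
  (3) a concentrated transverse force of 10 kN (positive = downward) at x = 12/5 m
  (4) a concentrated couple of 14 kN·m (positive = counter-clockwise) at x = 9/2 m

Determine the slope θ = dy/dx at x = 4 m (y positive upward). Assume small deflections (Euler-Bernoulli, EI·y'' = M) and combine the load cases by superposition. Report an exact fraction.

θ(4) = 3373/1500000 rad

Load 1 — uniform load w=8 kN/m over full span:
  θ_1 = -wx(L-x)(L-2x)/(12EI) = -8·4·(6-4)·(6-2·4)/(12·10000) = 2/1875 rad
Load 2 — applied couple M₀=16 kN·m at a=18/5 m (b=L-a=12/5):
  θ_2 = (R_Ax²/2 - M_Ax - M₀(x-a))/EI  [x>a] with R_A=96/25, M_A=128/25 = ((96/25)·4²/2 - (128/25)·4 - 16·(4-(18/5)))/10000 = 6/15625 rad
Load 3 — point force P=10 kN at a=12/5 m (b=L-a=18/5):
  θ_3 = Pa²(L-x)(2bL-(3b+a)(L-x))/(2L³EI)  [x>a] = 10·(12/5)²·(6-4)·(2·(18/5)·6-(3·(18/5)+(12/5))·(6-4))/(2·6³·10000) = 7/15625 rad
Load 4 — applied couple M₀=14 kN·m at a=9/2 m (b=L-a=3/2):
  θ_4 = (R_Ax²/2 - M_Ax)/EI  [x≤a] with R_A=21/8, M_A=35/8 = ((21/8)·4²/2 - (35/8)·4)/10000 = 7/20000 rad
Superposition: θ = Σ θ_i = 3373/1500000 rad ≈ 0.002249 rad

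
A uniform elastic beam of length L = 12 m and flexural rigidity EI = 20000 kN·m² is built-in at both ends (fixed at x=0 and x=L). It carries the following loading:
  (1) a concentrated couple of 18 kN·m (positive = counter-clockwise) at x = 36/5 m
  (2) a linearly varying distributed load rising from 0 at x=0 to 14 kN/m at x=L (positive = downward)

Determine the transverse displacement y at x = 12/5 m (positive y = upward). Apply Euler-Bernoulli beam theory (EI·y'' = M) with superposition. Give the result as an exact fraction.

Load 1 — applied couple M₀=18 kN·m at a=36/5 m (b=L-a=24/5):
  y_1 = (R_Ax³/6 - M_Ax²/2)/EI  [x≤a] with R_A=54/25, M_A=144/25 = ((54/25)·(12/5)³/6 - (144/25)·(12/5)²/2)/20000 = -1134/1953125 m
Load 2 — triangular load w₀=14 kN/m (0→w₀ over full span):
  y_2 = -w₀x²(L-x)²(x+2L)/(120LEI) = -14·(12/5)²·(12-(12/5))²·((12/5)+2·12)/(120·12·20000) = -66528/9765625 m
Superposition: y = Σ y_i = -72198/9765625 m ≈ -0.007393 m

y(12/5) = -72198/9765625 m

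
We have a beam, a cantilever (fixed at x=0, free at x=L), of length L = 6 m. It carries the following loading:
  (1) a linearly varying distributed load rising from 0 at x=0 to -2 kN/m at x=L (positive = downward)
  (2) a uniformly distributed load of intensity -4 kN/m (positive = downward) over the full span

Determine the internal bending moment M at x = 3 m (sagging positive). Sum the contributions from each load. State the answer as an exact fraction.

Load 1 — triangular load w₀=-2 kN/m (0→w₀ over full span):
  M_1 = w₀Lx/2 - w₀L²/3 - w₀x³/(6L) = (-2)·6·3/2 - (-2)·6²/3 - (-2)·3³/(6·6) = 15/2 kN·m
Load 2 — uniform load w=-4 kN/m over full span:
  M_2 = -w(L-x)²/2 = -(-4)·(6-3)²/2 = 18 kN·m
Superposition: M = Σ M_i = 51/2 kN·m ≈ 25.500000 kN·m

M(3) = 51/2 kN·m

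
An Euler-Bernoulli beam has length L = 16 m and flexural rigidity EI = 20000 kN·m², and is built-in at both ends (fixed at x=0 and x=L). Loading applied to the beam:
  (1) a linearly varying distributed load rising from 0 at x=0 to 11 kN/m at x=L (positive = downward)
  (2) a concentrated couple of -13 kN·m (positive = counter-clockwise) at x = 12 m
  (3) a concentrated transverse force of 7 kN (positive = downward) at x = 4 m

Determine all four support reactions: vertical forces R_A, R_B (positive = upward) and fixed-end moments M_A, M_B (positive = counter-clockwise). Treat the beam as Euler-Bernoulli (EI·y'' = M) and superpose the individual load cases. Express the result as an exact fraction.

Load 1 — triangular load w₀=11 kN/m (0→w₀ over full span):
  R_A = 3w₀L/20 = 3·11·16/20 = 132/5 kN
  M_A = w₀L²/30 = 11·16²/30 = 1408/15 kN·m
  R_B = 7w₀L/20 = 7·11·16/20 = 308/5 kN
  M_B = -w₀L²/20 = -11·16²/20 = -704/5 kN·m
Load 2 — applied couple M₀=-13 kN·m at a=12 m (b=L-a=4):
  R_A = 6M₀ab/L³ = 6·(-13)·12·4/16³ = -117/128 kN
  M_A = M₀b(2a-b)/L² = (-13)·4·(2·12-4)/16² = -65/16 kN·m
  R_B = -6M₀ab/L³ = -6·(-13)·12·4/16³ = 117/128 kN
  M_B = M₀a(2b-a)/L² = (-13)·12·(2·4-12)/16² = 39/16 kN·m
Load 3 — point force P=7 kN at a=4 m (b=L-a=12):
  R_A = Pb²(3a+b)/L³ = 7·12²·(3·4+12)/16³ = 189/32 kN
  M_A = Pab²/L² = 7·4·12²/16² = 63/4 kN·m
  R_B = Pa²(a+3b)/L³ = 7·4²·(4+3·12)/16³ = 35/32 kN
  M_B = -Pa²b/L² = -7·4²·12/16² = -21/4 kN·m
Superposition: R_A = 20091/640 kN, M_A = 25333/240 kN·m, R_B = 40709/640 kN, M_B = -11489/80 kN·m

R_A = 20091/640 kN, M_A = 25333/240 kN·m, R_B = 40709/640 kN, M_B = -11489/80 kN·m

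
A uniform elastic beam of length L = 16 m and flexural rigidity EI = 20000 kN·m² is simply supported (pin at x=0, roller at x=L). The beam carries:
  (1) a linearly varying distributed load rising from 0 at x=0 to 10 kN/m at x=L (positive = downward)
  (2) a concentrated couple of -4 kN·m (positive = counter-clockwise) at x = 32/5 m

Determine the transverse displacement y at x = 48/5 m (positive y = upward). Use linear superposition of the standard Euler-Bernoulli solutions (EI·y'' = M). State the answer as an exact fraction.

Load 1 — triangular load w₀=10 kN/m (0→w₀ over full span):
  y_1 = -w₀x(7L⁴-10L²x²+3x⁴)/(360LEI) = -10·(48/5)·(7·16⁴-10·16²·(48/5)²+3·(48/5)⁴)/(360·16·20000) = -1212416/5859375 m
Load 2 — applied couple M₀=-4 kN·m at a=32/5 m (b=L-a=48/5):
  y_2 = (M₀x³/(6L)-M₀(x-a)²/2+C₁x)/EI  [x>a] with C₁=M₀(3b²-L²)/(6L)=-64/75 = ((-4)·(48/5)³/(6·16)-(-4)·((48/5)-(32/5))²/2+(-64/75)·(48/5))/20000 = -96/78125 m
Superposition: y = Σ y_i = -1219616/5859375 m ≈ -0.208148 m

y(48/5) = -1219616/5859375 m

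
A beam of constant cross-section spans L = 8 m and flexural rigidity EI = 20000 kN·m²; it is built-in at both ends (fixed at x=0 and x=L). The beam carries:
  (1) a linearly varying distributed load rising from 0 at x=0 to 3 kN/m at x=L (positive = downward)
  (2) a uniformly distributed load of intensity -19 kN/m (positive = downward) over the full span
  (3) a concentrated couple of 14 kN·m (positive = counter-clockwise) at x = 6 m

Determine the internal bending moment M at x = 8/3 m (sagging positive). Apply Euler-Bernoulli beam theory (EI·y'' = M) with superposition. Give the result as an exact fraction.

Load 1 — triangular load w₀=3 kN/m (0→w₀ over full span):
  M_1 = 3w₀Lx/20 - w₀L²/30 - w₀x³/(6L) = 3·3·8·(8/3)/20 - 3·8²/30 - 3·(8/3)³/(6·8) = 272/135 kN·m
Load 2 — uniform load w=-19 kN/m over full span:
  M_2 = wLx/2 - wL²/12 - wx²/2 = (-19)·8·(8/3)/2 - (-19)·8²/12 - (-19)·(8/3)²/2 = -304/9 kN·m
Load 3 — applied couple M₀=14 kN·m at a=6 m (b=L-a=2):
  M_3 = R_Ax - M_A  [x≤a] with R_A=63/32, M_A=35/8 = (63/32)·(8/3) - (35/8) = 7/8 kN·m
Superposition: M = Σ M_i = -33359/1080 kN·m ≈ -30.887963 kN·m

M(8/3) = -33359/1080 kN·m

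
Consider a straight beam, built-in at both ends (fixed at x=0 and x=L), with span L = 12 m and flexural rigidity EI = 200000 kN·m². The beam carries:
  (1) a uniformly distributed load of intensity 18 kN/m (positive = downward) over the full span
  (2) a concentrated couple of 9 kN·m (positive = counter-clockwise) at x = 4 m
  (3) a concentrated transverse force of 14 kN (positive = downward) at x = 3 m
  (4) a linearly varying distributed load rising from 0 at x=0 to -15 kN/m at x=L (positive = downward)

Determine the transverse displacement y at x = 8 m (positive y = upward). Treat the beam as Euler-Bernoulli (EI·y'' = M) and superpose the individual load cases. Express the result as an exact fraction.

Load 1 — uniform load w=18 kN/m over full span:
  y_1 = -wx²(L-x)²/(24EI) = -18·8²·(12-8)²/(24·200000) = -12/3125 m
Load 2 — applied couple M₀=9 kN·m at a=4 m (b=L-a=8):
  y_2 = (R_Ax³/6 - M_Ax²/2 - M₀(x-a)²/2)/EI  [x>a] with R_A=1, M_A=0 = (1·8³/6 - 0·8²/2 - 9·(8-4)²/2)/200000 = 1/15000 m
Load 3 — point force P=14 kN at a=3 m (b=L-a=9):
  y_3 = -Pa²(L-x)²(3bL-(3b+a)(L-x))/(6L³EI)  [x>a] = -14·3²·(12-8)²·(3·9·12-(3·9+3)·(12-8))/(6·12³·200000) = -119/600000 m
Load 4 — triangular load w₀=-15 kN/m (0→w₀ over full span):
  y_4 = -w₀x²(L-x)²(x+2L)/(120LEI) = -(-15)·8²·(12-8)²·(8+2·12)/(120·12·200000) = 16/9375 m
Superposition: y = Σ y_i = -453/200000 m ≈ -0.002265 m

y(8) = -453/200000 m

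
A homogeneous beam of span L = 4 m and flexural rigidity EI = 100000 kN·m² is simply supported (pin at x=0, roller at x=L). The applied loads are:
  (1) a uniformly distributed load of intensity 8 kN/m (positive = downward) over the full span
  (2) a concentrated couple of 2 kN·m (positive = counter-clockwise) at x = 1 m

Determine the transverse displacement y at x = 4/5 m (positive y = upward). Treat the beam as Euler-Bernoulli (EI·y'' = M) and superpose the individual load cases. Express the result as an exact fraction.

y(4/5) = -28241/187500000 m

Load 1 — uniform load w=8 kN/m over full span:
  y_1 = -wx(L³-2Lx²+x³)/(24EI) = -8·(4/5)·(4³-2·4·(4/5)²+(4/5)³)/(24·100000) = -928/5859375 m
Load 2 — applied couple M₀=2 kN·m at a=1 m (b=L-a=3):
  y_2 = (M₀x³/(6L)+C₁x)/EI  [x≤a] with C₁=M₀(3b²-L²)/(6L)=11/12 = (2·(4/5)³/(6·4)+(11/12)·(4/5))/100000 = 97/12500000 m
Superposition: y = Σ y_i = -28241/187500000 m ≈ -0.000151 m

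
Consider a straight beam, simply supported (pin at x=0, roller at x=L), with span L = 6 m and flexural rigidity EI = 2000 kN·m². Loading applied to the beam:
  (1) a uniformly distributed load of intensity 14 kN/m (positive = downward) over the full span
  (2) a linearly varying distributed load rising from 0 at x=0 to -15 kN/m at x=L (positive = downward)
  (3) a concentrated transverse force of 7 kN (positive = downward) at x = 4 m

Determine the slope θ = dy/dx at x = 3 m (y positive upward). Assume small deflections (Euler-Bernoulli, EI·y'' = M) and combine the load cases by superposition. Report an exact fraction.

Load 1 — uniform load w=14 kN/m over full span:
  θ_1 = -w(L³-6Lx²+4x³)/(24EI) = -14·(6³-6·6·3²+4·3³)/(24·2000) = 0 rad
Load 2 — triangular load w₀=-15 kN/m (0→w₀ over full span):
  θ_2 = -w₀(7L⁴-30L²x²+15x⁴)/(360LEI) = -(-15)·(7·6⁴-30·6²·3²+15·3⁴)/(360·6·2000) = 63/32000 rad
Load 3 — point force P=7 kN at a=4 m (b=L-a=2):
  θ_3 = -Pb(L²-b²-3x²)/(6LEI)  [x≤a] = -7·2·(6²-2²-3·3²)/(6·6·2000) = -7/7200 rad
Superposition: θ = Σ θ_i = 287/288000 rad ≈ 0.000997 rad

θ(3) = 287/288000 rad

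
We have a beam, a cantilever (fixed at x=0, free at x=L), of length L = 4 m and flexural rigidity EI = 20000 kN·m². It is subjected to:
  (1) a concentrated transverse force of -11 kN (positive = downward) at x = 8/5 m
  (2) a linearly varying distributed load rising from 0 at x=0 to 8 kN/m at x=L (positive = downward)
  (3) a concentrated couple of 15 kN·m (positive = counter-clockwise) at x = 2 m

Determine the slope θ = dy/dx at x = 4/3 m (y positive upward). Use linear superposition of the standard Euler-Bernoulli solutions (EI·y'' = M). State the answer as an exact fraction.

Load 1 — point force P=-11 kN at a=8/5 m (b=L-a=12/5):
  θ_1 = -Px(2a-x)/(2EI)  [x≤a] = -(-11)·(4/3)·(2·(8/5)-(4/3))/(2·20000) = 77/112500 rad
Load 2 — triangular load w₀=8 kN/m (0→w₀ over full span):
  θ_2 = (w₀Lx²/4-w₀L²x/3-w₀x⁴/(24L))/EI = (8·4·(4/3)²/4-8·4²·(4/3)/3-8·(4/3)⁴/(24·4))/20000 = -326/151875 rad
Load 3 — applied couple M₀=15 kN·m at a=2 m (b=L-a=2):
  θ_3 = M₀x/EI  [x≤a] = 15·(4/3)/20000 = 1/1000 rad
Superposition: θ = Σ θ_i = -2807/6075000 rad ≈ -0.000462 rad

θ(4/3) = -2807/6075000 rad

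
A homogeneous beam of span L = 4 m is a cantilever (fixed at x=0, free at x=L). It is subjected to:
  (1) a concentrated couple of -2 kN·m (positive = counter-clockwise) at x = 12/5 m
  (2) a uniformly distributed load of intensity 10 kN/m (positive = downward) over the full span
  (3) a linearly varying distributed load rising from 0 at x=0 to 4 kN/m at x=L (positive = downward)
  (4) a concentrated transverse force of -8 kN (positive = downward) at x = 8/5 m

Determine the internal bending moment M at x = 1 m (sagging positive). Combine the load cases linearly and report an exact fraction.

M(1) = -557/10 kN·m

Load 1 — applied couple M₀=-2 kN·m at a=12/5 m (b=L-a=8/5):
  M_1 = M₀  [x≤a] = (-2) = -2 kN·m
Load 2 — uniform load w=10 kN/m over full span:
  M_2 = -w(L-x)²/2 = -10·(4-1)²/2 = -45 kN·m
Load 3 — triangular load w₀=4 kN/m (0→w₀ over full span):
  M_3 = w₀Lx/2 - w₀L²/3 - w₀x³/(6L) = 4·4·1/2 - 4·4²/3 - 4·1³/(6·4) = -27/2 kN·m
Load 4 — point force P=-8 kN at a=8/5 m (b=L-a=12/5):
  M_4 = -P(a-x)  [x≤a] = -(-8)·((8/5)-1) = 24/5 kN·m
Superposition: M = Σ M_i = -557/10 kN·m ≈ -55.700000 kN·m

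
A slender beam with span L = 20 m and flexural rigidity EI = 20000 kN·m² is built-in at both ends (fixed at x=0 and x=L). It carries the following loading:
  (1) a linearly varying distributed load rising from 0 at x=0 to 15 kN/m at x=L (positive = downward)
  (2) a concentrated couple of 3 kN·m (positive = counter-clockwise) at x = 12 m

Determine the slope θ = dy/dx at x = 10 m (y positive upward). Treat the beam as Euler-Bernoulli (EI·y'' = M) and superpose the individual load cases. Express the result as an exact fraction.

θ(10) = -613/200000 rad

Load 1 — triangular load w₀=15 kN/m (0→w₀ over full span):
  θ_1 = -w₀(2x(L-x)(L-2x)(x+2L)+x²(L-x)²)/(120LEI) = -15·(2·10·(20-10)·(20-2·10)·(10+2·20)+10²·(20-10)²)/(120·20·20000) = -1/320 rad
Load 2 — applied couple M₀=3 kN·m at a=12 m (b=L-a=8):
  θ_2 = (R_Ax²/2 - M_Ax)/EI  [x≤a] with R_A=27/125, M_A=24/25 = ((27/125)·10²/2 - (24/25)·10)/20000 = 3/50000 rad
Superposition: θ = Σ θ_i = -613/200000 rad ≈ -0.003065 rad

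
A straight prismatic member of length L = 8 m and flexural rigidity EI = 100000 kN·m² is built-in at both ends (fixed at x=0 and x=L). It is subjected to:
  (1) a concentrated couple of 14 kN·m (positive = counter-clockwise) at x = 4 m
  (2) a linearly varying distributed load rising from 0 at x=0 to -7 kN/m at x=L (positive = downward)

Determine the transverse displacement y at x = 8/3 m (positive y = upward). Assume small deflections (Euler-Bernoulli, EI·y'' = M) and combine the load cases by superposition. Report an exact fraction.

y(8/3) = 5327/22781250 m

Load 1 — applied couple M₀=14 kN·m at a=4 m (b=L-a=4):
  y_1 = (R_Ax³/6 - M_Ax²/2)/EI  [x≤a] with R_A=21/8, M_A=7/2 = ((21/8)·(8/3)³/6 - (7/2)·(8/3)²/2)/100000 = -7/168750 m
Load 2 — triangular load w₀=-7 kN/m (0→w₀ over full span):
  y_2 = -w₀x²(L-x)²(x+2L)/(120LEI) = -(-7)·(8/3)²·(8-(8/3))²·((8/3)+2·8)/(120·8·100000) = 3136/11390625 m
Superposition: y = Σ y_i = 5327/22781250 m ≈ 0.000234 m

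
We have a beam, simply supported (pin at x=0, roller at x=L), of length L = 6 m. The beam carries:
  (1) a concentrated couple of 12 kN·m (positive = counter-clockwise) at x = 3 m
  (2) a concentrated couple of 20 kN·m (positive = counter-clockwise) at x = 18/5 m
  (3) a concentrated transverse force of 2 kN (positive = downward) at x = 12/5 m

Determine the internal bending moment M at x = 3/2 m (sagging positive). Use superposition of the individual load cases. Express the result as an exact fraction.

Load 1 — applied couple M₀=12 kN·m at a=3 m (b=L-a=3):
  M_1 = M₀x/L  [x≤a] = 12·(3/2)/6 = 3 kN·m
Load 2 — applied couple M₀=20 kN·m at a=18/5 m (b=L-a=12/5):
  M_2 = M₀x/L  [x≤a] = 20·(3/2)/6 = 5 kN·m
Load 3 — point force P=2 kN at a=12/5 m (b=L-a=18/5):
  M_3 = Pbx/L  [x≤a] = 2·(18/5)·(3/2)/6 = 9/5 kN·m
Superposition: M = Σ M_i = 49/5 kN·m ≈ 9.800000 kN·m

M(3/2) = 49/5 kN·m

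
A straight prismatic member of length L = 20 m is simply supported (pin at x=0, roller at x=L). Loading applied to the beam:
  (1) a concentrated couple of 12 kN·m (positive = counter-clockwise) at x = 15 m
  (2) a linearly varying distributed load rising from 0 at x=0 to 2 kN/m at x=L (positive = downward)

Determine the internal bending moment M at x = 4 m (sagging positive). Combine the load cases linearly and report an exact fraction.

M(4) = 28 kN·m

Load 1 — applied couple M₀=12 kN·m at a=15 m (b=L-a=5):
  M_1 = M₀x/L  [x≤a] = 12·4/20 = 12/5 kN·m
Load 2 — triangular load w₀=2 kN/m (0→w₀ over full span):
  M_2 = w₀Lx/6 - w₀x³/(6L) = 2·20·4/6 - 2·4³/(6·20) = 128/5 kN·m
Superposition: M = Σ M_i = 28 kN·m ≈ 28.000000 kN·m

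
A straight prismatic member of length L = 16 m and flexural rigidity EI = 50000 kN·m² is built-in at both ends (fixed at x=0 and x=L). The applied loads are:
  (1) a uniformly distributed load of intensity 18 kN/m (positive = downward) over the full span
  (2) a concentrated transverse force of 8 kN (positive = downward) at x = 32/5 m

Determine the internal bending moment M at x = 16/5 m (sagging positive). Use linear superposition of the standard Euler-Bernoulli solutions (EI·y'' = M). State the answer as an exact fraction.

Load 1 — uniform load w=18 kN/m over full span:
  M_1 = wLx/2 - wL²/12 - wx²/2 = 18·16·(16/5)/2 - 18·16²/12 - 18·(16/5)²/2 = -384/25 kN·m
Load 2 — point force P=8 kN at a=32/5 m (b=L-a=48/5):
  M_2 = Pb²(3a+b)x/L³ - Pab²/L²  [x≤a] = 8·(48/5)²·(3·(32/5)+(48/5))·(16/5)/16³ - 8·(32/5)·(48/5)²/16² = -1152/625 kN·m
Superposition: M = Σ M_i = -10752/625 kN·m ≈ -17.203200 kN·m

M(16/5) = -10752/625 kN·m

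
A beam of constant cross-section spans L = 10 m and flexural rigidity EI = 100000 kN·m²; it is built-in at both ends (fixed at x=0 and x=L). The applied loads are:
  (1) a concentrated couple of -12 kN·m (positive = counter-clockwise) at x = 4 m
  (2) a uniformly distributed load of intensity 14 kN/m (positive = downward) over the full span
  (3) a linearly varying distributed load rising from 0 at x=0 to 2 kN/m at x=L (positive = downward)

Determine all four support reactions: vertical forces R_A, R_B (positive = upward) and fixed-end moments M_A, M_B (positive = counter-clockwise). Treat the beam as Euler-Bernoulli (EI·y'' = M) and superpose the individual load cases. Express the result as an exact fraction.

R_A = 8909/125 kN, M_A = 9142/75 kN·m, R_B = 9841/125 kN, M_B = -9788/75 kN·m

Load 1 — applied couple M₀=-12 kN·m at a=4 m (b=L-a=6):
  R_A = 6M₀ab/L³ = 6·(-12)·4·6/10³ = -216/125 kN
  M_A = M₀b(2a-b)/L² = (-12)·6·(2·4-6)/10² = -36/25 kN·m
  R_B = -6M₀ab/L³ = -6·(-12)·4·6/10³ = 216/125 kN
  M_B = M₀a(2b-a)/L² = (-12)·4·(2·6-4)/10² = -96/25 kN·m
Load 2 — uniform load w=14 kN/m over full span:
  R_A = wL/2 = 14·10/2 = 70 kN
  M_A = wL²/12 = 14·10²/12 = 350/3 kN·m
  R_B = wL/2 = 14·10/2 = 70 kN
  M_B = -wL²/12 = -14·10²/12 = -350/3 kN·m
Load 3 — triangular load w₀=2 kN/m (0→w₀ over full span):
  R_A = 3w₀L/20 = 3·2·10/20 = 3 kN
  M_A = w₀L²/30 = 2·10²/30 = 20/3 kN·m
  R_B = 7w₀L/20 = 7·2·10/20 = 7 kN
  M_B = -w₀L²/20 = -2·10²/20 = -10 kN·m
Superposition: R_A = 8909/125 kN, M_A = 9142/75 kN·m, R_B = 9841/125 kN, M_B = -9788/75 kN·m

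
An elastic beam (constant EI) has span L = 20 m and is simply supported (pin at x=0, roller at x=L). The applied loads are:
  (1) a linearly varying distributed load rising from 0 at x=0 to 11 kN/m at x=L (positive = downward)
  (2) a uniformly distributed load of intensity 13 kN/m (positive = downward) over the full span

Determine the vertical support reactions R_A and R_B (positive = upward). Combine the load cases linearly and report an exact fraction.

Load 1 — triangular load w₀=11 kN/m (0→w₀ over full span):
  R_A = w₀L/6 = 11·20/6 = 110/3 kN
  R_B = w₀L/3 = 11·20/3 = 220/3 kN
Load 2 — uniform load w=13 kN/m over full span:
  R_A = wL/2 = 13·20/2 = 130 kN
  R_B = wL/2 = 13·20/2 = 130 kN
Superposition: R_A = 500/3 kN, R_B = 610/3 kN

R_A = 500/3 kN, R_B = 610/3 kN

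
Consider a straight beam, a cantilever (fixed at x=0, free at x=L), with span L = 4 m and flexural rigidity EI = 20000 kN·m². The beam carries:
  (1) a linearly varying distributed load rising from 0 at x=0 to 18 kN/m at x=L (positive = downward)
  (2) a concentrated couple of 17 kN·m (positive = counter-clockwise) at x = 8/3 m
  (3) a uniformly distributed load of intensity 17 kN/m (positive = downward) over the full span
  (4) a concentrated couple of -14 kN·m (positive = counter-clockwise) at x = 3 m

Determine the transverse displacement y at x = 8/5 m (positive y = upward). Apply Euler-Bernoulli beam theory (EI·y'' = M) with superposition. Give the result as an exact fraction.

y(8/5) = -110917/9765625 m

Load 1 — triangular load w₀=18 kN/m (0→w₀ over full span):
  y_1 = (w₀Lx³/12-w₀L²x²/6-w₀x⁵/(120L))/EI = (18·4·(8/5)³/12-18·4²·(8/5)²/6-18·(8/5)⁵/(120·4))/20000 = -48192/9765625 m
Load 2 — applied couple M₀=17 kN·m at a=8/3 m (b=L-a=4/3):
  y_2 = M₀x²/(2EI)  [x≤a] = 17·(8/5)²/(2·20000) = 17/15625 m
Load 3 — uniform load w=17 kN/m over full span:
  y_3 = -wx²(x²-4Lx+6L²)/(24EI) = -17·(8/5)²·((8/5)²-4·4·(8/5)+6·4²)/(24·20000) = -2584/390625 m
Load 4 — applied couple M₀=-14 kN·m at a=3 m (b=L-a=1):
  y_4 = M₀x²/(2EI)  [x≤a] = (-14)·(8/5)²/(2·20000) = -14/15625 m
Superposition: y = Σ y_i = -110917/9765625 m ≈ -0.011358 m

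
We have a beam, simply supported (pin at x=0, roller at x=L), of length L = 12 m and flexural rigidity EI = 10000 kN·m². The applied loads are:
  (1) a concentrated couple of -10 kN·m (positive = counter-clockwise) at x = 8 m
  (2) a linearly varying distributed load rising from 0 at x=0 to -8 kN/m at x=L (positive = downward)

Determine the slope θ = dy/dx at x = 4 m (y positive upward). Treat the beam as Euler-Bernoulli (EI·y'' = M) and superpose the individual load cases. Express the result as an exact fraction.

θ(4) = 1739/112500 rad

Load 1 — applied couple M₀=-10 kN·m at a=8 m (b=L-a=4):
  θ_1 = (M₀x²/(2L)+C₁)/EI  [x≤a] with C₁=M₀(3b²-L²)/(6L)=40/3 = ((-10)·4²/(2·12)+(40/3))/10000 = 1/1500 rad
Load 2 — triangular load w₀=-8 kN/m (0→w₀ over full span):
  θ_2 = -w₀(7L⁴-30L²x²+15x⁴)/(360LEI) = -(-8)·(7·12⁴-30·12²·4²+15·4⁴)/(360·12·10000) = 416/28125 rad
Superposition: θ = Σ θ_i = 1739/112500 rad ≈ 0.015458 rad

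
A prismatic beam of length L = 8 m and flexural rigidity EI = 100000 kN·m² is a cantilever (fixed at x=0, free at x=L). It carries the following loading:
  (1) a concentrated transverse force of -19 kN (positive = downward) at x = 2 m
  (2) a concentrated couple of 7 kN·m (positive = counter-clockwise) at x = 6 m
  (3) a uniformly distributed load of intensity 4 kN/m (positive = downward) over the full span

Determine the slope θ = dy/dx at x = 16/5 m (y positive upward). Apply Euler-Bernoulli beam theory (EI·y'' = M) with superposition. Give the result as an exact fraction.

θ(16/5) = -38851/18750000 rad

Load 1 — point force P=-19 kN at a=2 m (b=L-a=6):
  θ_1 = -Pa²/(2EI)  [x>a] = -(-19)·2²/(2·100000) = 19/50000 rad
Load 2 — applied couple M₀=7 kN·m at a=6 m (b=L-a=2):
  θ_2 = M₀x/EI  [x≤a] = 7·(16/5)/100000 = 7/31250 rad
Load 3 — uniform load w=4 kN/m over full span:
  θ_3 = -wx(x²-3Lx+3L²)/(6EI) = -4·(16/5)·((16/5)²-3·8·(16/5)+3·8²)/(6·100000) = -3136/1171875 rad
Superposition: θ = Σ θ_i = -38851/18750000 rad ≈ -0.002072 rad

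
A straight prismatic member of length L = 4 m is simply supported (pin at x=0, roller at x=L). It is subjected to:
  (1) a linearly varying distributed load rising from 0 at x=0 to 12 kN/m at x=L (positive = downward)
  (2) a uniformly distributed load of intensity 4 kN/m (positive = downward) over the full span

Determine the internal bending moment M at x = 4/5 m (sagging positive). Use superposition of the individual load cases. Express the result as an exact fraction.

Load 1 — triangular load w₀=12 kN/m (0→w₀ over full span):
  M_1 = w₀Lx/6 - w₀x³/(6L) = 12·4·(4/5)/6 - 12·(4/5)³/(6·4) = 768/125 kN·m
Load 2 — uniform load w=4 kN/m over full span:
  M_2 = wx(L-x)/2 = 4·(4/5)·(4-(4/5))/2 = 128/25 kN·m
Superposition: M = Σ M_i = 1408/125 kN·m ≈ 11.264000 kN·m

M(4/5) = 1408/125 kN·m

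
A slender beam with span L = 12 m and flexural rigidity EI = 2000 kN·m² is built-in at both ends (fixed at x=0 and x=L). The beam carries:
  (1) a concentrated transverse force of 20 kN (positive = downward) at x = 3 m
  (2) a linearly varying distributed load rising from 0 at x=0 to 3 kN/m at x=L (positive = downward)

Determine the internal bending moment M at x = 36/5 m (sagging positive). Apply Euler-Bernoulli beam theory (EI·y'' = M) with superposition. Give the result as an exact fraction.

Load 1 — point force P=20 kN at a=3 m (b=L-a=9):
  M_1 = Pa²(a+3b)(L-x)/L³ - Pa²b/L²  [x>a] = 20·3²·(3+3·9)·(12-(36/5))/12³ - 20·3²·9/12² = 15/4 kN·m
Load 2 — triangular load w₀=3 kN/m (0→w₀ over full span):
  M_2 = 3w₀Lx/20 - w₀L²/30 - w₀x³/(6L) = 3·3·12·(36/5)/20 - 3·12²/30 - 3·(36/5)³/(6·12) = 1116/125 kN·m
Superposition: M = Σ M_i = 6339/500 kN·m ≈ 12.678000 kN·m

M(36/5) = 6339/500 kN·m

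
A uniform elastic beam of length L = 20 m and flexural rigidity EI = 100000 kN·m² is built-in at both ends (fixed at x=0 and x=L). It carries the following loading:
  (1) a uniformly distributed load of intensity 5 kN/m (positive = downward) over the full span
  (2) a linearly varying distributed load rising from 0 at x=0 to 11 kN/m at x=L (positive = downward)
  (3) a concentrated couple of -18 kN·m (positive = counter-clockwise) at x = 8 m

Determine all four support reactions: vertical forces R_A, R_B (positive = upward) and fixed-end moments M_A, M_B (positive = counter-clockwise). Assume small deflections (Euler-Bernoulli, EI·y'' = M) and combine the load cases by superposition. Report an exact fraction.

Load 1 — uniform load w=5 kN/m over full span:
  R_A = wL/2 = 5·20/2 = 50 kN
  M_A = wL²/12 = 5·20²/12 = 500/3 kN·m
  R_B = wL/2 = 5·20/2 = 50 kN
  M_B = -wL²/12 = -5·20²/12 = -500/3 kN·m
Load 2 — triangular load w₀=11 kN/m (0→w₀ over full span):
  R_A = 3w₀L/20 = 3·11·20/20 = 33 kN
  M_A = w₀L²/30 = 11·20²/30 = 440/3 kN·m
  R_B = 7w₀L/20 = 7·11·20/20 = 77 kN
  M_B = -w₀L²/20 = -11·20²/20 = -220 kN·m
Load 3 — applied couple M₀=-18 kN·m at a=8 m (b=L-a=12):
  R_A = 6M₀ab/L³ = 6·(-18)·8·12/20³ = -162/125 kN
  M_A = M₀b(2a-b)/L² = (-18)·12·(2·8-12)/20² = -54/25 kN·m
  R_B = -6M₀ab/L³ = -6·(-18)·8·12/20³ = 162/125 kN
  M_B = M₀a(2b-a)/L² = (-18)·8·(2·12-8)/20² = -144/25 kN·m
Superposition: R_A = 10213/125 kN, M_A = 23338/75 kN·m, R_B = 16037/125 kN, M_B = -29432/75 kN·m

R_A = 10213/125 kN, M_A = 23338/75 kN·m, R_B = 16037/125 kN, M_B = -29432/75 kN·m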